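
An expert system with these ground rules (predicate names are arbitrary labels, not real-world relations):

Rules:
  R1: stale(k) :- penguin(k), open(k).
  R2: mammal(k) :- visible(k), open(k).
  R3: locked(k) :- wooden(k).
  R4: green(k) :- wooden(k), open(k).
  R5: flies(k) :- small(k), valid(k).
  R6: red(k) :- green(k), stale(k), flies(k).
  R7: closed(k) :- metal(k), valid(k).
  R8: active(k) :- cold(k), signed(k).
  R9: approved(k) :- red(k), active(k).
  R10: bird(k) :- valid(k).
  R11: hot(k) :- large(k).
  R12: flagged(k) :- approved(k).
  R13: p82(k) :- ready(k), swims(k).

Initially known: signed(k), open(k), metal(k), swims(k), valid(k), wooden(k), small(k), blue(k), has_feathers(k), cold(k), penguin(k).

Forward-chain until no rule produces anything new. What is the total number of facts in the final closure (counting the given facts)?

Round 1 — R1, R3, R4, R5, R7, R8, R10, derive stale(k), locked(k), green(k), flies(k), closed(k), active(k), bird(k).
Round 2 — R6, derive red(k).
Round 3 — R9, derive approved(k).
Round 4 — R12, derive flagged(k).
Closure: {active(k), approved(k), bird(k), blue(k), closed(k), cold(k), flagged(k), flies(k), green(k), has_feathers(k), locked(k), metal(k), open(k), penguin(k), red(k), signed(k), small(k), stale(k), swims(k), valid(k), wooden(k)} — 21 facts.

21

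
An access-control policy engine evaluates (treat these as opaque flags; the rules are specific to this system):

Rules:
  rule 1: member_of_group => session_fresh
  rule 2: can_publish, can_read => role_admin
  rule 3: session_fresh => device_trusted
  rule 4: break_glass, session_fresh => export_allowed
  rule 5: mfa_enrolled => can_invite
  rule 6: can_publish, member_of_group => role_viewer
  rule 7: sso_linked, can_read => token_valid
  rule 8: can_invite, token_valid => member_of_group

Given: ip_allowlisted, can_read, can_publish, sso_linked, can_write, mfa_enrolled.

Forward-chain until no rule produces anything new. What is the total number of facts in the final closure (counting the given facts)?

Round 1: rule 2 [can_publish, can_read => role_admin]; rule 5 [mfa_enrolled => can_invite]; rule 7 [sso_linked, can_read => token_valid]. New: role_admin, can_invite, token_valid.
Round 2: rule 8 [can_invite, token_valid => member_of_group]. New: member_of_group.
Round 3: rule 1 [member_of_group => session_fresh]; rule 6 [can_publish, member_of_group => role_viewer]. New: session_fresh, role_viewer.
Round 4: rule 3 [session_fresh => device_trusted]. New: device_trusted.
Closure: {can_invite, can_publish, can_read, can_write, device_trusted, ip_allowlisted, member_of_group, mfa_enrolled, role_admin, role_viewer, session_fresh, sso_linked, token_valid} — 13 facts.

13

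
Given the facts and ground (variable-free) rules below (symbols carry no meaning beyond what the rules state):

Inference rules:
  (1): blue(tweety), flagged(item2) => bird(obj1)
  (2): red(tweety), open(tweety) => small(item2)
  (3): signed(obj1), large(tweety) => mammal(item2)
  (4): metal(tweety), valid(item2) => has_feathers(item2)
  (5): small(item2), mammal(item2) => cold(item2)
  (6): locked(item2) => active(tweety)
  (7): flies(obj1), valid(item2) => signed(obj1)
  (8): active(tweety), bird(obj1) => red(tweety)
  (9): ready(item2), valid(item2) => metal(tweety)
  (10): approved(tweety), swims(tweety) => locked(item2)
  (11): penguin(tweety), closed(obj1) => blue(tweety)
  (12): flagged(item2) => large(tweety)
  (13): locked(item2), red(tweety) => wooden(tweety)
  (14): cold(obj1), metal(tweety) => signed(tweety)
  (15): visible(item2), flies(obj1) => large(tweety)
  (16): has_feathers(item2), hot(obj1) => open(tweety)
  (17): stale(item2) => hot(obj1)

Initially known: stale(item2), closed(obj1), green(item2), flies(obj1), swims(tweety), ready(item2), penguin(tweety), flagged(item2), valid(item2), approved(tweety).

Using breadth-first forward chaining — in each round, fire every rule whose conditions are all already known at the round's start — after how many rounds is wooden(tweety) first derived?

Round 1 fires (7), (9), (10), (11), (12), (17), giving signed(obj1), metal(tweety), locked(item2), blue(tweety), large(tweety), hot(obj1).
Round 2 fires (1), (3), (4), (6), giving bird(obj1), mammal(item2), has_feathers(item2), active(tweety).
Round 3 fires (8), (16), giving red(tweety), open(tweety).
Round 4 fires (2), (13), giving small(item2), wooden(tweety).
wooden(tweety) first appears in round 4.

4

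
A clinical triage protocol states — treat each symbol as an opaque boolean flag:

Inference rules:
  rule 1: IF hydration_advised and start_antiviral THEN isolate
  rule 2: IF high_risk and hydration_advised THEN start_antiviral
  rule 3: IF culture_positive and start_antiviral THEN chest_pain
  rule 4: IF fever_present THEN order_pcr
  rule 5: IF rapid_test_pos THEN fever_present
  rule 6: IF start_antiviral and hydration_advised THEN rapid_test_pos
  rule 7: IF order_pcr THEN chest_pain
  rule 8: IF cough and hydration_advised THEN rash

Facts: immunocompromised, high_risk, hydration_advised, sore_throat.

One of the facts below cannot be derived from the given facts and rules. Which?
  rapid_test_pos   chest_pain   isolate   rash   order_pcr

Round 1 fires rule 2, giving start_antiviral.
Round 2 fires rule 1, rule 6, giving isolate, rapid_test_pos.
Round 3 fires rule 5, giving fever_present.
Round 4 fires rule 4, giving order_pcr.
Round 5 fires rule 7, giving chest_pain.
Derived: rapid_test_pos (round 2), chest_pain (round 5), order_pcr (round 4), isolate (round 2). rash never appears in any round.

rash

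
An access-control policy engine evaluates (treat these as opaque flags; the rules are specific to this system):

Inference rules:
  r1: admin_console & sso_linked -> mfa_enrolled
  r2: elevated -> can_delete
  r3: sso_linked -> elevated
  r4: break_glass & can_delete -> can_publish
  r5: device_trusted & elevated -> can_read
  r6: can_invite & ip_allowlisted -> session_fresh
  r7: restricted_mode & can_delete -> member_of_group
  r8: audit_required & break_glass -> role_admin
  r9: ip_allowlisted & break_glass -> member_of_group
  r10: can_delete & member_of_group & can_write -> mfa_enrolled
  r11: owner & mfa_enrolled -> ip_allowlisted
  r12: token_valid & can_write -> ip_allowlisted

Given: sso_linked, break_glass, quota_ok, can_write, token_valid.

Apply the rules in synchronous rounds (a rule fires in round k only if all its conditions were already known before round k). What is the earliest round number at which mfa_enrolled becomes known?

Round 1: r3 [sso_linked -> elevated]; r12 [token_valid & can_write -> ip_allowlisted]. New: elevated, ip_allowlisted.
Round 2: r2 [elevated -> can_delete]; r9 [ip_allowlisted & break_glass -> member_of_group]. New: can_delete, member_of_group.
Round 3: r4 [break_glass & can_delete -> can_publish]; r10 [can_delete & member_of_group & can_write -> mfa_enrolled]. New: can_publish, mfa_enrolled.
mfa_enrolled first appears in round 3.

3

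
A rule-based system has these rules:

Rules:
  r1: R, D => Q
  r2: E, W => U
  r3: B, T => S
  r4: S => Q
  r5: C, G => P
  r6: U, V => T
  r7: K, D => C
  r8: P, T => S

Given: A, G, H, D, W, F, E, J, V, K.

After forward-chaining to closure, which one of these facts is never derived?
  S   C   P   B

Round 1: r2 [E, W => U]; r7 [K, D => C]. New: U, C.
Round 2: r5 [C, G => P]; r6 [U, V => T]. New: P, T.
Round 3: r8 [P, T => S]. New: S.
Round 4: r4 [S => Q]. New: Q.
Derived: S (round 3), P (round 2), C (round 1). B never appears in any round.

B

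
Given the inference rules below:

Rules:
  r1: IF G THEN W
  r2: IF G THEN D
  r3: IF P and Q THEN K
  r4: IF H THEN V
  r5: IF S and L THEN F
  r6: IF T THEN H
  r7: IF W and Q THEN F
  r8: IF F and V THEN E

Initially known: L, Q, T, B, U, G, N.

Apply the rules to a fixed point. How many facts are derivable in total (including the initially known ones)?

13

Round 1: r1 [IF G THEN W]; r2 [IF G THEN D]; r6 [IF T THEN H]. Adds W, D, H.
Round 2: r4 [IF H THEN V]; r7 [IF W and Q THEN F]. Adds V, F.
Round 3: r8 [IF F and V THEN E]. Adds E.
Closure: {B, D, E, F, G, H, L, N, Q, T, U, V, W} — 13 facts.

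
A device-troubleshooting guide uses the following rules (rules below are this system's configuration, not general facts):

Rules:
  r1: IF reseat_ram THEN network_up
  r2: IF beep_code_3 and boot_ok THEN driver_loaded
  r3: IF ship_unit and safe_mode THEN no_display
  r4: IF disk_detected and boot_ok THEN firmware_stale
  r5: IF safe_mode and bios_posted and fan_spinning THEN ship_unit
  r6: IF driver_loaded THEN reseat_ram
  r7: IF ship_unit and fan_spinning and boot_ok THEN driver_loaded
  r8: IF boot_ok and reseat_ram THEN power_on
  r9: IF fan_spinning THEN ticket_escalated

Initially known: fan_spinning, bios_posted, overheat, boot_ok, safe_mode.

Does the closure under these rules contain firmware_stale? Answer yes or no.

no

[1] r5 [IF safe_mode and bios_posted and fan_spinning THEN ship_unit]; r9 [IF fan_spinning THEN ticket_escalated]. ⇒ new: ship_unit, ticket_escalated.
[2] r3 [IF ship_unit and safe_mode THEN no_display]; r7 [IF ship_unit and fan_spinning and boot_ok THEN driver_loaded]. ⇒ new: no_display, driver_loaded.
[3] r6 [IF driver_loaded THEN reseat_ram]. ⇒ new: reseat_ram.
[4] r1 [IF reseat_ram THEN network_up]; r8 [IF boot_ok and reseat_ram THEN power_on]. ⇒ new: network_up, power_on.
Fixed point reached. firmware_stale is concluded only by r4; r4 needs disk_detected (never derived).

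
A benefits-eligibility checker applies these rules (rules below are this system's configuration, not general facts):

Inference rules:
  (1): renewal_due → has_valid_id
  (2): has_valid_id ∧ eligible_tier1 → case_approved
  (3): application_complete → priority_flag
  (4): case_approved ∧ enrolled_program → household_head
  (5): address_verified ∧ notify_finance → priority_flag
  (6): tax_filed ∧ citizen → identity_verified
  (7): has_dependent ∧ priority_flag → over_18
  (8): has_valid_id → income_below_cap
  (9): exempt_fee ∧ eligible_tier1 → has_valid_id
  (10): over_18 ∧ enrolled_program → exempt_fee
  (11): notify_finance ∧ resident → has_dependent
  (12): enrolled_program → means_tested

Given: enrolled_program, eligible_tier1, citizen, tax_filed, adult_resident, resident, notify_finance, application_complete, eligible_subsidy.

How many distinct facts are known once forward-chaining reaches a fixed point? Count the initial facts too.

Round 1: (3) [application_complete → priority_flag]; (6) [tax_filed ∧ citizen → identity_verified]; (11) [notify_finance ∧ resident → has_dependent]; (12) [enrolled_program → means_tested]. Adds priority_flag, identity_verified, has_dependent, means_tested.
Round 2: (7) [has_dependent ∧ priority_flag → over_18]. Adds over_18.
Round 3: (10) [over_18 ∧ enrolled_program → exempt_fee]. Adds exempt_fee.
Round 4: (9) [exempt_fee ∧ eligible_tier1 → has_valid_id]. Adds has_valid_id.
Round 5: (2) [has_valid_id ∧ eligible_tier1 → case_approved]; (8) [has_valid_id → income_below_cap]. Adds case_approved, income_below_cap.
Round 6: (4) [case_approved ∧ enrolled_program → household_head]. Adds household_head.
Closure: {adult_resident, application_complete, case_approved, citizen, eligible_subsidy, eligible_tier1, enrolled_program, exempt_fee, has_dependent, has_valid_id, household_head, identity_verified, income_below_cap, means_tested, notify_finance, over_18, priority_flag, resident, tax_filed} — 19 facts.

19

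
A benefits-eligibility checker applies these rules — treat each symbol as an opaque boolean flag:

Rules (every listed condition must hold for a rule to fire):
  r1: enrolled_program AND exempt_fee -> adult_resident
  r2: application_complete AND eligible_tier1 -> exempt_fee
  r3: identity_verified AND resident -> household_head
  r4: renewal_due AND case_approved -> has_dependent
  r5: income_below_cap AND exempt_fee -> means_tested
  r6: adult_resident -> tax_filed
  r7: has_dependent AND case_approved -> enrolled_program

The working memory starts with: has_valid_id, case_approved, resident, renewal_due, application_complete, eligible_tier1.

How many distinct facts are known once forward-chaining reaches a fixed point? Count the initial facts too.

11

[1] r2 [application_complete AND eligible_tier1 -> exempt_fee]; r4 [renewal_due AND case_approved -> has_dependent]. ⇒ new: exempt_fee, has_dependent.
[2] r7 [has_dependent AND case_approved -> enrolled_program]. ⇒ new: enrolled_program.
[3] r1 [enrolled_program AND exempt_fee -> adult_resident]. ⇒ new: adult_resident.
[4] r6 [adult_resident -> tax_filed]. ⇒ new: tax_filed.
Closure: {adult_resident, application_complete, case_approved, eligible_tier1, enrolled_program, exempt_fee, has_dependent, has_valid_id, renewal_due, resident, tax_filed} — 11 facts.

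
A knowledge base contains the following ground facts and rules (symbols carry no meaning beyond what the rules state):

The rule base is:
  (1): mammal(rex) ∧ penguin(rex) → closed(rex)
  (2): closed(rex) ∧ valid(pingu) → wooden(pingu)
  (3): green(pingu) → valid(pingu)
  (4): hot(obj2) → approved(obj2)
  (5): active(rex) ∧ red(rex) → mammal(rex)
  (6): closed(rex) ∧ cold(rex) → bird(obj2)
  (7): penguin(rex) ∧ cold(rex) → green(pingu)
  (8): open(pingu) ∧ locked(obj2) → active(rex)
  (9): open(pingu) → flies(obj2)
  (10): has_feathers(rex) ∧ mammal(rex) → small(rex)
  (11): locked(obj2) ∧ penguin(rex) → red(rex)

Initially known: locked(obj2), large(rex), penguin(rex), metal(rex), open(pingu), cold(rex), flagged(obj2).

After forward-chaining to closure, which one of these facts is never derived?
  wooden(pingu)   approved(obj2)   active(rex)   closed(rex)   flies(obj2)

approved(obj2)

Round 1: (7) [penguin(rex) ∧ cold(rex) → green(pingu)]; (8) [open(pingu) ∧ locked(obj2) → active(rex)]; (9) [open(pingu) → flies(obj2)]; (11) [locked(obj2) ∧ penguin(rex) → red(rex)]. Adds green(pingu), active(rex), flies(obj2), red(rex).
Round 2: (3) [green(pingu) → valid(pingu)]; (5) [active(rex) ∧ red(rex) → mammal(rex)]. Adds valid(pingu), mammal(rex).
Round 3: (1) [mammal(rex) ∧ penguin(rex) → closed(rex)]. Adds closed(rex).
Round 4: (2) [closed(rex) ∧ valid(pingu) → wooden(pingu)]; (6) [closed(rex) ∧ cold(rex) → bird(obj2)]. Adds wooden(pingu), bird(obj2).
Derived: closed(rex) (round 3), active(rex) (round 1), flies(obj2) (round 1), wooden(pingu) (round 4). approved(obj2) never appears in any round.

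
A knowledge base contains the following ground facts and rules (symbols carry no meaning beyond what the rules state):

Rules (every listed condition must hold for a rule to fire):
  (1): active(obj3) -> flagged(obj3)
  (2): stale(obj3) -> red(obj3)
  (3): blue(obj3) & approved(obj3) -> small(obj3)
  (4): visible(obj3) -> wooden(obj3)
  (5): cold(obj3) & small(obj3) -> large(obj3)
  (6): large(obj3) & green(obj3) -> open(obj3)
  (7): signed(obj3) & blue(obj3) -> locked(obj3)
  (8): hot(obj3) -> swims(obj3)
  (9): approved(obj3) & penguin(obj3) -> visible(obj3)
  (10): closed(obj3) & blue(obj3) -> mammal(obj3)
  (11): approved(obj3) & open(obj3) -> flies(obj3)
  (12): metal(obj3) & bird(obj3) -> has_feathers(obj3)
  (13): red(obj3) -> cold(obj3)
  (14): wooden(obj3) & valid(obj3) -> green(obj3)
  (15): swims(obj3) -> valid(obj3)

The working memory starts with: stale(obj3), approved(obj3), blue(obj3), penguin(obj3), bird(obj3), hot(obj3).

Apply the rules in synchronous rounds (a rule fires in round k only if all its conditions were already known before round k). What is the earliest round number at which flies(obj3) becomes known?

Round 1 fires (2), (3), (8), (9), giving red(obj3), small(obj3), swims(obj3), visible(obj3).
Round 2 fires (4), (13), (15), giving wooden(obj3), cold(obj3), valid(obj3).
Round 3 fires (5), (14), giving large(obj3), green(obj3).
Round 4 fires (6), giving open(obj3).
Round 5 fires (11), giving flies(obj3).
flies(obj3) first appears in round 5.

5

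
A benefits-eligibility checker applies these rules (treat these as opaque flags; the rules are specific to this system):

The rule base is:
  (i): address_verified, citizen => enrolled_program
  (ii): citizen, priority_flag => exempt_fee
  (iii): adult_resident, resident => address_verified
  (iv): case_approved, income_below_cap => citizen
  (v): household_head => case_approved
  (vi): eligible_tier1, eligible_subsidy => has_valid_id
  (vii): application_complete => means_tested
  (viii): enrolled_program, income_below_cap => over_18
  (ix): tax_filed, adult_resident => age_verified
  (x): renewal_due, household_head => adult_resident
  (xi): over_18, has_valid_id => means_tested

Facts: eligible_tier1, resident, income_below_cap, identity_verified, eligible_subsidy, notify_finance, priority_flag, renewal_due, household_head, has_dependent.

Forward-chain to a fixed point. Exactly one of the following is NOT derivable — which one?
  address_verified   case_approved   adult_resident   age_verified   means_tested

Round 1: (v) [household_head => case_approved]; (vi) [eligible_tier1, eligible_subsidy => has_valid_id]; (x) [renewal_due, household_head => adult_resident]. Adds case_approved, has_valid_id, adult_resident.
Round 2: (iii) [adult_resident, resident => address_verified]; (iv) [case_approved, income_below_cap => citizen]. Adds address_verified, citizen.
Round 3: (i) [address_verified, citizen => enrolled_program]; (ii) [citizen, priority_flag => exempt_fee]. Adds enrolled_program, exempt_fee.
Round 4: (viii) [enrolled_program, income_below_cap => over_18]. Adds over_18.
Round 5: (xi) [over_18, has_valid_id => means_tested]. Adds means_tested.
Derived: means_tested (round 5), adult_resident (round 1), case_approved (round 1), address_verified (round 2). age_verified never appears in any round.

age_verified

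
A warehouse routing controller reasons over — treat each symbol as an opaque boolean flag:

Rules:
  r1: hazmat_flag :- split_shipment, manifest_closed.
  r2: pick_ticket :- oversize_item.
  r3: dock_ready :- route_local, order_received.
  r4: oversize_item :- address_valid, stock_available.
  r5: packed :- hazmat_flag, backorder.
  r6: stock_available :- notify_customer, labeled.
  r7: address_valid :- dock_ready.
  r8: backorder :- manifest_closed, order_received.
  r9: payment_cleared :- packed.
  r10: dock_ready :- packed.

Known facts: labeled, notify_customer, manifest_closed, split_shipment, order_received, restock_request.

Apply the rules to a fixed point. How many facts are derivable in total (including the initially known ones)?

Round 1: r1 [hazmat_flag :- split_shipment, manifest_closed.]; r6 [stock_available :- notify_customer, labeled.]; r8 [backorder :- manifest_closed, order_received.]. New: hazmat_flag, stock_available, backorder.
Round 2: r5 [packed :- hazmat_flag, backorder.]. New: packed.
Round 3: r9 [payment_cleared :- packed.]; r10 [dock_ready :- packed.]. New: payment_cleared, dock_ready.
Round 4: r7 [address_valid :- dock_ready.]. New: address_valid.
Round 5: r4 [oversize_item :- address_valid, stock_available.]. New: oversize_item.
Round 6: r2 [pick_ticket :- oversize_item.]. New: pick_ticket.
Closure: {address_valid, backorder, dock_ready, hazmat_flag, labeled, manifest_closed, notify_customer, order_received, oversize_item, packed, payment_cleared, pick_ticket, restock_request, split_shipment, stock_available} — 15 facts.

15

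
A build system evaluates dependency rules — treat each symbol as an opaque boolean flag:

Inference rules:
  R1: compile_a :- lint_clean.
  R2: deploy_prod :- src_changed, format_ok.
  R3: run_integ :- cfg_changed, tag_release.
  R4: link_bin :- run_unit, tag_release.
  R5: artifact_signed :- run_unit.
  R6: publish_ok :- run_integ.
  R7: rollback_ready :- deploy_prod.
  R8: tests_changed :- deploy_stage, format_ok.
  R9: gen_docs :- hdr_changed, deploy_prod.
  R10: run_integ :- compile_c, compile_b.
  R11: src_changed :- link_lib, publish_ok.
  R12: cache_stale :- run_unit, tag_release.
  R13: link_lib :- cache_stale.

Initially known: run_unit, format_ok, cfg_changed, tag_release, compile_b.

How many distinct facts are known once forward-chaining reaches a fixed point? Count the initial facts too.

[1] R3 [run_integ :- cfg_changed, tag_release.]; R4 [link_bin :- run_unit, tag_release.]; R5 [artifact_signed :- run_unit.]; R12 [cache_stale :- run_unit, tag_release.]. ⇒ new: run_integ, link_bin, artifact_signed, cache_stale.
[2] R6 [publish_ok :- run_integ.]; R13 [link_lib :- cache_stale.]. ⇒ new: publish_ok, link_lib.
[3] R11 [src_changed :- link_lib, publish_ok.]. ⇒ new: src_changed.
[4] R2 [deploy_prod :- src_changed, format_ok.]. ⇒ new: deploy_prod.
[5] R7 [rollback_ready :- deploy_prod.]. ⇒ new: rollback_ready.
Closure: {artifact_signed, cache_stale, cfg_changed, compile_b, deploy_prod, format_ok, link_bin, link_lib, publish_ok, rollback_ready, run_integ, run_unit, src_changed, tag_release} — 14 facts.

14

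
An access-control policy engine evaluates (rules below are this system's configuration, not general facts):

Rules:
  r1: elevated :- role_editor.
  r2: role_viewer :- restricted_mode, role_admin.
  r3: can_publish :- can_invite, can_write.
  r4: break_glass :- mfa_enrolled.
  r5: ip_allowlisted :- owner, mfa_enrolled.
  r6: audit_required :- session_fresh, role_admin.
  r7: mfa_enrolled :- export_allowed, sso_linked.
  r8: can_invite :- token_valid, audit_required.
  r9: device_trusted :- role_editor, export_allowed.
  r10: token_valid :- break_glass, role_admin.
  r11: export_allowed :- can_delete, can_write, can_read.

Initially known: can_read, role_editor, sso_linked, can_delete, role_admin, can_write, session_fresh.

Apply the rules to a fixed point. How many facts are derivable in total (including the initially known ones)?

Round 1: r1 [elevated :- role_editor.]; r6 [audit_required :- session_fresh, role_admin.]; r11 [export_allowed :- can_delete, can_write, can_read.]. New: elevated, audit_required, export_allowed.
Round 2: r7 [mfa_enrolled :- export_allowed, sso_linked.]; r9 [device_trusted :- role_editor, export_allowed.]. New: mfa_enrolled, device_trusted.
Round 3: r4 [break_glass :- mfa_enrolled.]. New: break_glass.
Round 4: r10 [token_valid :- break_glass, role_admin.]. New: token_valid.
Round 5: r8 [can_invite :- token_valid, audit_required.]. New: can_invite.
Round 6: r3 [can_publish :- can_invite, can_write.]. New: can_publish.
Closure: {audit_required, break_glass, can_delete, can_invite, can_publish, can_read, can_write, device_trusted, elevated, export_allowed, mfa_enrolled, role_admin, role_editor, session_fresh, sso_linked, token_valid} — 16 facts.

16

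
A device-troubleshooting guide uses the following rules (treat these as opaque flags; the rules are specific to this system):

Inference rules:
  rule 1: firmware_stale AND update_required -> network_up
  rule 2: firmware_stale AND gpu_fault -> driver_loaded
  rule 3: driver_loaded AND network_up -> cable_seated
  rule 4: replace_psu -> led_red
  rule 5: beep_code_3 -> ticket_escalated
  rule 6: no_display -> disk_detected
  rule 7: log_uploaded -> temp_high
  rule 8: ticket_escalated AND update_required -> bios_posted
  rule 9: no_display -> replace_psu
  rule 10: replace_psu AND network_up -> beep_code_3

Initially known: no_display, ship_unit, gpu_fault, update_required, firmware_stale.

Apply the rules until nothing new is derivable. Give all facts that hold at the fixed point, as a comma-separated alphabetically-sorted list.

Round 1: rule 1 [firmware_stale AND update_required -> network_up]; rule 2 [firmware_stale AND gpu_fault -> driver_loaded]; rule 6 [no_display -> disk_detected]; rule 9 [no_display -> replace_psu]. Adds network_up, driver_loaded, disk_detected, replace_psu.
Round 2: rule 3 [driver_loaded AND network_up -> cable_seated]; rule 4 [replace_psu -> led_red]; rule 10 [replace_psu AND network_up -> beep_code_3]. Adds cable_seated, led_red, beep_code_3.
Round 3: rule 5 [beep_code_3 -> ticket_escalated]. Adds ticket_escalated.
Round 4: rule 8 [ticket_escalated AND update_required -> bios_posted]. Adds bios_posted.

beep_code_3, bios_posted, cable_seated, disk_detected, driver_loaded, firmware_stale, gpu_fault, led_red, network_up, no_display, replace_psu, ship_unit, ticket_escalated, update_required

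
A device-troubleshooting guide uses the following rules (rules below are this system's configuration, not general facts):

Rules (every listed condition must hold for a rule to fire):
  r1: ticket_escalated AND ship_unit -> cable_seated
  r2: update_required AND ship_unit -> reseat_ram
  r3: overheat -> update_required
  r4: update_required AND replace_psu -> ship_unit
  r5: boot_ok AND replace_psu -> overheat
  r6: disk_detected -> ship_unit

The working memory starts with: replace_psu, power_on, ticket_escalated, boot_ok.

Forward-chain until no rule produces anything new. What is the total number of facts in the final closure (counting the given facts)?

Round 1 — r5, derive overheat.
Round 2 — r3, derive update_required.
Round 3 — r4, derive ship_unit.
Round 4 — r1, r2, derive cable_seated, reseat_ram.
Closure: {boot_ok, cable_seated, overheat, power_on, replace_psu, reseat_ram, ship_unit, ticket_escalated, update_required} — 9 facts.

9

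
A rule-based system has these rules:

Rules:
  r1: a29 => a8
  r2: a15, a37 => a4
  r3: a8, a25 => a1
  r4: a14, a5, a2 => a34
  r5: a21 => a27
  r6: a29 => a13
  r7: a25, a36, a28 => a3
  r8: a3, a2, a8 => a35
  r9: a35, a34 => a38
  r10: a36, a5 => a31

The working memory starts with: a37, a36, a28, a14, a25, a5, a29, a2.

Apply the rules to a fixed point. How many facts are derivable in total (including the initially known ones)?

16

Round 1: r1 [a29 => a8]; r4 [a14, a5, a2 => a34]; r6 [a29 => a13]; r7 [a25, a36, a28 => a3]; r10 [a36, a5 => a31]. New: a8, a34, a13, a3, a31.
Round 2: r3 [a8, a25 => a1]; r8 [a3, a2, a8 => a35]. New: a1, a35.
Round 3: r9 [a35, a34 => a38]. New: a38.
Closure: {a1, a13, a14, a2, a25, a28, a29, a3, a31, a34, a35, a36, a37, a38, a5, a8} — 16 facts.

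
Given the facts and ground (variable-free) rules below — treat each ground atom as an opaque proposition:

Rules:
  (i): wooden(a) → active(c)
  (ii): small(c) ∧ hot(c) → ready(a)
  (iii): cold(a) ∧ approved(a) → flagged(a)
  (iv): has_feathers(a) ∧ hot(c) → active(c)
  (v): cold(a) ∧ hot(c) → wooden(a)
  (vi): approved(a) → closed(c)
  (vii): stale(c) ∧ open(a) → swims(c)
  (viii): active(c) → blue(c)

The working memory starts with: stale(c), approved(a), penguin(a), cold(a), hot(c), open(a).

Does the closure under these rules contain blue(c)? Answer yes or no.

Round 1 — (iii), (v), (vi), (vii), derive flagged(a), wooden(a), closed(c), swims(c).
Round 2 — (i), derive active(c).
Round 3 — (viii), derive blue(c).
blue(c) appears in round 3, so it is derivable.

yes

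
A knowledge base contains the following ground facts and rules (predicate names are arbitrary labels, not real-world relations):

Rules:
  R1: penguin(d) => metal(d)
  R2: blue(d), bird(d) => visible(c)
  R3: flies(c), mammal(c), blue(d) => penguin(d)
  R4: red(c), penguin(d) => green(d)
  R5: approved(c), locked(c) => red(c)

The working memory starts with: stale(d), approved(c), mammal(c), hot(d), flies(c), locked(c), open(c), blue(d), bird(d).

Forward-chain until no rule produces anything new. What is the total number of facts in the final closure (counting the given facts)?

Round 1: R2 [blue(d), bird(d) => visible(c)]; R3 [flies(c), mammal(c), blue(d) => penguin(d)]; R5 [approved(c), locked(c) => red(c)]. Adds visible(c), penguin(d), red(c).
Round 2: R1 [penguin(d) => metal(d)]; R4 [red(c), penguin(d) => green(d)]. Adds metal(d), green(d).
Closure: {approved(c), bird(d), blue(d), flies(c), green(d), hot(d), locked(c), mammal(c), metal(d), open(c), penguin(d), red(c), stale(d), visible(c)} — 14 facts.

14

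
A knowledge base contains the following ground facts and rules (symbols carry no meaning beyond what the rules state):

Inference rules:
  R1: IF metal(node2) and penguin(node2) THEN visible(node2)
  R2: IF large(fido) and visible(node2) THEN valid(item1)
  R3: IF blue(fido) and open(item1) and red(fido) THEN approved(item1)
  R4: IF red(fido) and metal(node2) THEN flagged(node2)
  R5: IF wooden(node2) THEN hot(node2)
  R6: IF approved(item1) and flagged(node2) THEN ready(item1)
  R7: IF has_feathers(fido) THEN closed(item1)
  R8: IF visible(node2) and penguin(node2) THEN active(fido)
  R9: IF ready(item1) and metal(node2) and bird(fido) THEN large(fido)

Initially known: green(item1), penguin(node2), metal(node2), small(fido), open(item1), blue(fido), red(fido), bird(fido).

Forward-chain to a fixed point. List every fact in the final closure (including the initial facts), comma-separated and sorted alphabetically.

Round 1: R1 [IF metal(node2) and penguin(node2) THEN visible(node2)]; R3 [IF blue(fido) and open(item1) and red(fido) THEN approved(item1)]; R4 [IF red(fido) and metal(node2) THEN flagged(node2)]. New: visible(node2), approved(item1), flagged(node2).
Round 2: R6 [IF approved(item1) and flagged(node2) THEN ready(item1)]; R8 [IF visible(node2) and penguin(node2) THEN active(fido)]. New: ready(item1), active(fido).
Round 3: R9 [IF ready(item1) and metal(node2) and bird(fido) THEN large(fido)]. New: large(fido).
Round 4: R2 [IF large(fido) and visible(node2) THEN valid(item1)]. New: valid(item1).

active(fido), approved(item1), bird(fido), blue(fido), flagged(node2), green(item1), large(fido), metal(node2), open(item1), penguin(node2), ready(item1), red(fido), small(fido), valid(item1), visible(node2)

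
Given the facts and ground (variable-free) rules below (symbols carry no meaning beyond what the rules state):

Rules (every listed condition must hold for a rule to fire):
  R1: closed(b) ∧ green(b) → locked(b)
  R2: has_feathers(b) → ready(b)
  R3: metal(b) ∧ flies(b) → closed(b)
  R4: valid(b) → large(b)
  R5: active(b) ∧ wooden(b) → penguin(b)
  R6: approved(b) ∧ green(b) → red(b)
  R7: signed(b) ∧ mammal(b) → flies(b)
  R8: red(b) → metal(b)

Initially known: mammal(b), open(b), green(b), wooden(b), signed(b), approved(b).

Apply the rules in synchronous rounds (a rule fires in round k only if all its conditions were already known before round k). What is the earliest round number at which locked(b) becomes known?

[1] R6 [approved(b) ∧ green(b) → red(b)]; R7 [signed(b) ∧ mammal(b) → flies(b)]. ⇒ new: red(b), flies(b).
[2] R8 [red(b) → metal(b)]. ⇒ new: metal(b).
[3] R3 [metal(b) ∧ flies(b) → closed(b)]. ⇒ new: closed(b).
[4] R1 [closed(b) ∧ green(b) → locked(b)]. ⇒ new: locked(b).
locked(b) first appears in round 4.

4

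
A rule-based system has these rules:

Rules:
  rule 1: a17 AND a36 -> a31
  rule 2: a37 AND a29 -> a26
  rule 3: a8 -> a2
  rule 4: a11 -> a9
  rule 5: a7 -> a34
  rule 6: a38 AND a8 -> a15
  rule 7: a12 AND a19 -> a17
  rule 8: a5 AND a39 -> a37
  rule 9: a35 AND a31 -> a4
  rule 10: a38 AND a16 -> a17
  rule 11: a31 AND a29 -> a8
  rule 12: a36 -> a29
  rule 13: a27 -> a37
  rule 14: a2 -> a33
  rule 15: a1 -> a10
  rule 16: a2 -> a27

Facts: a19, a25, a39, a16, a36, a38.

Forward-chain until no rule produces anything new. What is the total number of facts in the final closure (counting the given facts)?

Round 1 — rule 10, rule 12, derive a17, a29.
Round 2 — rule 1, derive a31.
Round 3 — rule 11, derive a8.
Round 4 — rule 3, rule 6, derive a2, a15.
Round 5 — rule 14, rule 16, derive a33, a27.
Round 6 — rule 13, derive a37.
Round 7 — rule 2, derive a26.
Closure: {a15, a16, a17, a19, a2, a25, a26, a27, a29, a31, a33, a36, a37, a38, a39, a8} — 16 facts.

16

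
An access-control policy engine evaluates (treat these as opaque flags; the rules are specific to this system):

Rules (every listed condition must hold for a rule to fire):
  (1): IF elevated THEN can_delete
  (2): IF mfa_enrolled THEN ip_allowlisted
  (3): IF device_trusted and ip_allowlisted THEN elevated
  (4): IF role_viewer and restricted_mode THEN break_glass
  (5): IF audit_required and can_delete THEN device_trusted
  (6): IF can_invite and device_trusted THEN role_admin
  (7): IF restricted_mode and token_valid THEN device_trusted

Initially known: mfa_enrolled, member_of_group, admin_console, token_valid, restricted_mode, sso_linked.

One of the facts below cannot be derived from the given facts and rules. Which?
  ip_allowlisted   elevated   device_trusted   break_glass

break_glass

Round 1: (2) [IF mfa_enrolled THEN ip_allowlisted]; (7) [IF restricted_mode and token_valid THEN device_trusted]. New: ip_allowlisted, device_trusted.
Round 2: (3) [IF device_trusted and ip_allowlisted THEN elevated]. New: elevated.
Round 3: (1) [IF elevated THEN can_delete]. New: can_delete.
Derived: device_trusted (round 1), ip_allowlisted (round 1), elevated (round 2). break_glass never appears in any round.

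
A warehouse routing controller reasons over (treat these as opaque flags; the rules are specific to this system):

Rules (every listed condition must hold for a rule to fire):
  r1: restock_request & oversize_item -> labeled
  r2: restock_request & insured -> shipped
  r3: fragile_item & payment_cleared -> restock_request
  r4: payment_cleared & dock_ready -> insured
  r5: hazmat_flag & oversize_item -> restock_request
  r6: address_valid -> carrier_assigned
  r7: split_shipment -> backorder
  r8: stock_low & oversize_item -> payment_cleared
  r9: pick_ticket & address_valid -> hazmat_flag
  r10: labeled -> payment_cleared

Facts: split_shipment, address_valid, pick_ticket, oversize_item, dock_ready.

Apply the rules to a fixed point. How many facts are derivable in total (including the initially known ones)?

[1] r6 [address_valid -> carrier_assigned]; r7 [split_shipment -> backorder]; r9 [pick_ticket & address_valid -> hazmat_flag]. ⇒ new: carrier_assigned, backorder, hazmat_flag.
[2] r5 [hazmat_flag & oversize_item -> restock_request]. ⇒ new: restock_request.
[3] r1 [restock_request & oversize_item -> labeled]. ⇒ new: labeled.
[4] r10 [labeled -> payment_cleared]. ⇒ new: payment_cleared.
[5] r4 [payment_cleared & dock_ready -> insured]. ⇒ new: insured.
[6] r2 [restock_request & insured -> shipped]. ⇒ new: shipped.
Closure: {address_valid, backorder, carrier_assigned, dock_ready, hazmat_flag, insured, labeled, oversize_item, payment_cleared, pick_ticket, restock_request, shipped, split_shipment} — 13 facts.

13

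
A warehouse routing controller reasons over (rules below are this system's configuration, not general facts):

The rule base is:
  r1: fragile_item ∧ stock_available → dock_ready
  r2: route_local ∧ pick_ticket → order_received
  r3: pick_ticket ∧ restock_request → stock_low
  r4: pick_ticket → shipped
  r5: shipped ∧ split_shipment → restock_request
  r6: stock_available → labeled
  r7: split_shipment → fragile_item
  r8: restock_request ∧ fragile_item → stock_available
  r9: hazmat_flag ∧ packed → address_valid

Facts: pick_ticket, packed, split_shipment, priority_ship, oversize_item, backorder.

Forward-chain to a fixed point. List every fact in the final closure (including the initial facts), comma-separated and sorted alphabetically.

[1] r4 [pick_ticket → shipped]; r7 [split_shipment → fragile_item]. ⇒ new: shipped, fragile_item.
[2] r5 [shipped ∧ split_shipment → restock_request]. ⇒ new: restock_request.
[3] r3 [pick_ticket ∧ restock_request → stock_low]; r8 [restock_request ∧ fragile_item → stock_available]. ⇒ new: stock_low, stock_available.
[4] r1 [fragile_item ∧ stock_available → dock_ready]; r6 [stock_available → labeled]. ⇒ new: dock_ready, labeled.

backorder, dock_ready, fragile_item, labeled, oversize_item, packed, pick_ticket, priority_ship, restock_request, shipped, split_shipment, stock_available, stock_low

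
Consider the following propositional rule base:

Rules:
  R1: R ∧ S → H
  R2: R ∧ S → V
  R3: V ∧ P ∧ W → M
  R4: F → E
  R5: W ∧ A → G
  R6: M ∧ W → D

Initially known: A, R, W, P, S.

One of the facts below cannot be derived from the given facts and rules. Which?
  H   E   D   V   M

Round 1 — R1, R2, R5, derive H, V, G.
Round 2 — R3, derive M.
Round 3 — R6, derive D.
Derived: H (round 1), V (round 1), D (round 3), M (round 2). E never appears in any round.

E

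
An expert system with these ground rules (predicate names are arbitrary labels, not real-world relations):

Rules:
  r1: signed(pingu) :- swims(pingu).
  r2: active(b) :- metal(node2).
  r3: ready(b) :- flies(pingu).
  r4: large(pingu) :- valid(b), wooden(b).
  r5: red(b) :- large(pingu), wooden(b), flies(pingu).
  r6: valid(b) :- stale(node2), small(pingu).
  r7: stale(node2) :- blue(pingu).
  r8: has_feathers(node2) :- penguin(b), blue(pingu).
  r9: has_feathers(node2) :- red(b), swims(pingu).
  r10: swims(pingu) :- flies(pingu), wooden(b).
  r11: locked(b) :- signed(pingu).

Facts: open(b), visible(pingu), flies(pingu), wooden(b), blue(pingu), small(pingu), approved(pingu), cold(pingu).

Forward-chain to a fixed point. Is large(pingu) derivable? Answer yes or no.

Round 1 — r3, r7, r10, derive ready(b), stale(node2), swims(pingu).
Round 2 — r1, r6, derive signed(pingu), valid(b).
Round 3 — r4, r11, derive large(pingu), locked(b).
Round 4 — r5, derive red(b).
Round 5 — r9, derive has_feathers(node2).
large(pingu) appears in round 3, so it is derivable.

yes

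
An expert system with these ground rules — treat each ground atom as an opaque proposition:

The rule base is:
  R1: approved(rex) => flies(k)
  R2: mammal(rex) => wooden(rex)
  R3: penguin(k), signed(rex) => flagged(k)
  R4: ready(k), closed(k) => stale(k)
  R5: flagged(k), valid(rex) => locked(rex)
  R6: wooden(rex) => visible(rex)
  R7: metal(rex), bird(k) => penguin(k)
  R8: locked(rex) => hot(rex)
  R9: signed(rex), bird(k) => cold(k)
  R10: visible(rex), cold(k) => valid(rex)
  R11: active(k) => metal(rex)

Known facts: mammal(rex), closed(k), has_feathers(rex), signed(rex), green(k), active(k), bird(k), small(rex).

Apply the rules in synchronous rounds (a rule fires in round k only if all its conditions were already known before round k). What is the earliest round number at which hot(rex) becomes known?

5

[1] R2 [mammal(rex) => wooden(rex)]; R9 [signed(rex), bird(k) => cold(k)]; R11 [active(k) => metal(rex)]. ⇒ new: wooden(rex), cold(k), metal(rex).
[2] R6 [wooden(rex) => visible(rex)]; R7 [metal(rex), bird(k) => penguin(k)]. ⇒ new: visible(rex), penguin(k).
[3] R3 [penguin(k), signed(rex) => flagged(k)]; R10 [visible(rex), cold(k) => valid(rex)]. ⇒ new: flagged(k), valid(rex).
[4] R5 [flagged(k), valid(rex) => locked(rex)]. ⇒ new: locked(rex).
[5] R8 [locked(rex) => hot(rex)]. ⇒ new: hot(rex).
hot(rex) first appears in round 5.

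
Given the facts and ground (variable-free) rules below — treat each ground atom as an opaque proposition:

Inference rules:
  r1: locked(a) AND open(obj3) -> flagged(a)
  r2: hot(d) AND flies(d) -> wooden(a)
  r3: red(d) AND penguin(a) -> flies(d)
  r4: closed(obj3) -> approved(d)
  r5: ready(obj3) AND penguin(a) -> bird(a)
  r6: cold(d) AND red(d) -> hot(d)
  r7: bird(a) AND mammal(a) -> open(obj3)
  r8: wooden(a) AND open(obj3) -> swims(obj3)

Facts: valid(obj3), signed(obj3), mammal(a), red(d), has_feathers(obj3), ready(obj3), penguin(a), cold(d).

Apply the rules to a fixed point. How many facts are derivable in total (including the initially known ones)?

Round 1: r3 [red(d) AND penguin(a) -> flies(d)]; r5 [ready(obj3) AND penguin(a) -> bird(a)]; r6 [cold(d) AND red(d) -> hot(d)]. New: flies(d), bird(a), hot(d).
Round 2: r2 [hot(d) AND flies(d) -> wooden(a)]; r7 [bird(a) AND mammal(a) -> open(obj3)]. New: wooden(a), open(obj3).
Round 3: r8 [wooden(a) AND open(obj3) -> swims(obj3)]. New: swims(obj3).
Closure: {bird(a), cold(d), flies(d), has_feathers(obj3), hot(d), mammal(a), open(obj3), penguin(a), ready(obj3), red(d), signed(obj3), swims(obj3), valid(obj3), wooden(a)} — 14 facts.

14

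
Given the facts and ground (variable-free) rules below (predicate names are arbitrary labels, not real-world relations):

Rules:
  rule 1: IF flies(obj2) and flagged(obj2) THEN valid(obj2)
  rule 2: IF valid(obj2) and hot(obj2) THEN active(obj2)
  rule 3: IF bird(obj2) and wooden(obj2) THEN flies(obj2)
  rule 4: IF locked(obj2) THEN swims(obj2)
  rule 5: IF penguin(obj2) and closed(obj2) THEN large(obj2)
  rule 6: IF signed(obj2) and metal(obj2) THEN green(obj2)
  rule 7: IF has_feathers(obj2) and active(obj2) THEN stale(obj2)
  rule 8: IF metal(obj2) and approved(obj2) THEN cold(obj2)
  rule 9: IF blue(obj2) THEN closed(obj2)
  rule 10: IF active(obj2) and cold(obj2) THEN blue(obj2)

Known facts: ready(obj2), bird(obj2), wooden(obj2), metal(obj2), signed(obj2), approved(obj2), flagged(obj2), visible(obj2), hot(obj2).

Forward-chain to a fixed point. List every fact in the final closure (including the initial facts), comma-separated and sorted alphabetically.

active(obj2), approved(obj2), bird(obj2), blue(obj2), closed(obj2), cold(obj2), flagged(obj2), flies(obj2), green(obj2), hot(obj2), metal(obj2), ready(obj2), signed(obj2), valid(obj2), visible(obj2), wooden(obj2)

Round 1: rule 3 [IF bird(obj2) and wooden(obj2) THEN flies(obj2)]; rule 6 [IF signed(obj2) and metal(obj2) THEN green(obj2)]; rule 8 [IF metal(obj2) and approved(obj2) THEN cold(obj2)]. New: flies(obj2), green(obj2), cold(obj2).
Round 2: rule 1 [IF flies(obj2) and flagged(obj2) THEN valid(obj2)]. New: valid(obj2).
Round 3: rule 2 [IF valid(obj2) and hot(obj2) THEN active(obj2)]. New: active(obj2).
Round 4: rule 10 [IF active(obj2) and cold(obj2) THEN blue(obj2)]. New: blue(obj2).
Round 5: rule 9 [IF blue(obj2) THEN closed(obj2)]. New: closed(obj2).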